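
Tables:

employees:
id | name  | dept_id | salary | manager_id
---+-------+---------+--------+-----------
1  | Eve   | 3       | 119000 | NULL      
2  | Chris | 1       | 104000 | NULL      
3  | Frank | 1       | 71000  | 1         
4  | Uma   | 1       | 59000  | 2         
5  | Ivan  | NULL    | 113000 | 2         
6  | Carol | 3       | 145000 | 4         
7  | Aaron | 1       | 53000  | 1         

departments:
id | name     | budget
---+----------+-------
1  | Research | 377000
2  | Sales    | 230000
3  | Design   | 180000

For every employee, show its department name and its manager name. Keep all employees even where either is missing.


Two LEFT JOINs from the same base table employees: one to departments via dept_id, one to employees itself via manager_id. Both are LEFT so every employee is preserved.
Match against departments:
  - employee 1 (Eve): dept_id=3 -> matches Design
  - employee 2 (Chris): dept_id=1 -> matches Research
  - employee 3 (Frank): dept_id=1 -> matches Research
  - employee 4 (Uma): dept_id=1 -> matches Research
  - employee 5 (Ivan): dept_id=NULL, no match -> kept with NULL
  - employee 6 (Carol): dept_id=3 -> matches Design
  - employee 7 (Aaron): dept_id=1 -> matches Research
Match against employees (self):
  - employee 1 (Eve): manager_id=NULL -> NULL
  - employee 2 (Chris): manager_id=NULL -> NULL
  - employee 3 (Frank): manager_id=1 -> Eve
  - employee 4 (Uma): manager_id=2 -> Chris
  - employee 5 (Ivan): manager_id=2 -> Chris
  - employee 6 (Carol): manager_id=4 -> Uma
  - employee 7 (Aaron): manager_id=1 -> Eve

SQL:
SELECT a.name, b.name AS department, c.name AS manager
FROM employees a
LEFT JOIN departments b ON a.dept_id = b.id
LEFT JOIN employees c ON a.manager_id = c.id

Result:
name  | department | manager
------+------------+--------
Eve   | Design     | NULL   
Chris | Research   | NULL   
Frank | Research   | Eve    
Uma   | Research   | Chris  
Ivan  | NULL       | Chris  
Carol | Design     | Uma    
Aaron | Research   | Eve    


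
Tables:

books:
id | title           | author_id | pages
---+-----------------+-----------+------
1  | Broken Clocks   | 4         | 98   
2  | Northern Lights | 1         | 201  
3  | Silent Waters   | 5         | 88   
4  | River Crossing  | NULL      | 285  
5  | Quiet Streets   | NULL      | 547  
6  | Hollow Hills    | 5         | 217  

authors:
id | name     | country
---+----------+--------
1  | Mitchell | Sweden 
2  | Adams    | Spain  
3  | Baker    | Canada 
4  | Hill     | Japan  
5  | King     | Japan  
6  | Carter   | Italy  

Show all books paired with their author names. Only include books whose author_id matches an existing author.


INNER JOIN keeps only books rows whose author_id matches an id in authors. Walk through each book:
  - book 1 (Broken Clocks): author_id=4 -> matches Hill
  - book 2 (Northern Lights): author_id=1 -> matches Mitchell
  - book 3 (Silent Waters): author_id=5 -> matches King
  - book 4 (River Crossing): author_id=NULL, no match -> dropped
  - book 5 (Quiet Streets): author_id=NULL, no match -> dropped
  - book 6 (Hollow Hills): author_id=5 -> matches King
So 2 of 6 rows are dropped.

SQL:
SELECT a.title, b.name AS author
FROM books a
INNER JOIN authors b ON a.author_id = b.id

Result:
title           | author  
----------------+---------
Broken Clocks   | Hill    
Northern Lights | Mitchell
Silent Waters   | King    
Hollow Hills    | King    


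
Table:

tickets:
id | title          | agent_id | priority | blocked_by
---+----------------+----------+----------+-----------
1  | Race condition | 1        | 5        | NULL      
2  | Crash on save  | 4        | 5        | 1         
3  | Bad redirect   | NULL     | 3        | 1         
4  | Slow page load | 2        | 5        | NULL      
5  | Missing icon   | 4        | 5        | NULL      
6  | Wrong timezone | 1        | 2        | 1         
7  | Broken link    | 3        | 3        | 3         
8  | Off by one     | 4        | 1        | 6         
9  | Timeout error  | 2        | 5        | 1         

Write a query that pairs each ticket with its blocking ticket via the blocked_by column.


This is a self-join: tickets is joined to a second copy of itself, matching each row's blocked_by to another row's id. Use LEFT JOIN so rows with blocked_by=NULL are kept.
  - ticket 1 (Race condition): blocked_by=NULL -> NULL
  - ticket 2 (Crash on save): blocked_by=1 -> Race condition
  - ticket 3 (Bad redirect): blocked_by=1 -> Race condition
  - ticket 4 (Slow page load): blocked_by=NULL -> NULL
  - ticket 5 (Missing icon): blocked_by=NULL -> NULL
  - ticket 6 (Wrong timezone): blocked_by=1 -> Race condition
  - ticket 7 (Broken link): blocked_by=3 -> Bad redirect
  - ticket 8 (Off by one): blocked_by=6 -> Wrong timezone
  - ticket 9 (Timeout error): blocked_by=1 -> Race condition

SQL:
SELECT a.title AS item, b.title AS blocked_by
FROM tickets a
LEFT JOIN tickets b ON a.blocked_by = b.id

Result:
item           | blocked_by    
---------------+---------------
Race condition | NULL          
Crash on save  | Race condition
Bad redirect   | Race condition
Slow page load | NULL          
Missing icon   | NULL          
Wrong timezone | Race condition
Broken link    | Bad redirect  
Off by one     | Wrong timezone
Timeout error  | Race condition


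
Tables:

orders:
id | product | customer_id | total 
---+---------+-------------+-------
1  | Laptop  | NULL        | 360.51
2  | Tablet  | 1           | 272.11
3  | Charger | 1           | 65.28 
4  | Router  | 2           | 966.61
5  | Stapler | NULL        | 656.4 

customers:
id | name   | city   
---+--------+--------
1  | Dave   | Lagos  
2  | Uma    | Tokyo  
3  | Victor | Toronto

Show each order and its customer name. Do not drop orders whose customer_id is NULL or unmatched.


LEFT JOIN keeps every row from orders (the left table); where customer_id has no match in customers, the customer columns become NULL. Walk through each order:
  - order 1 (Laptop): customer_id=NULL, no match -> kept with NULL
  - order 2 (Tablet): customer_id=1 -> matches Dave
  - order 3 (Charger): customer_id=1 -> matches Dave
  - order 4 (Router): customer_id=2 -> matches Uma
  - order 5 (Stapler): customer_id=NULL, no match -> kept with NULL
All 5 rows appear; 2 have NULL customer.

SQL:
SELECT a.product, b.name AS customer
FROM orders a
LEFT JOIN customers b ON a.customer_id = b.id

Result:
product | customer
--------+---------
Laptop  | NULL    
Tablet  | Dave    
Charger | Dave    
Router  | Uma     
Stapler | NULL    


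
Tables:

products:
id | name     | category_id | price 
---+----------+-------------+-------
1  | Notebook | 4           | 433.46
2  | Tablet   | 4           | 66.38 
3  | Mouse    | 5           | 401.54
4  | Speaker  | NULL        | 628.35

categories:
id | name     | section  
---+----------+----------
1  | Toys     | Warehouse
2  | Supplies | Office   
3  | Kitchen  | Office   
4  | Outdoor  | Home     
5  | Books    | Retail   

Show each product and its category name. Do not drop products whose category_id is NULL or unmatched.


LEFT JOIN keeps every row from products (the left table); where category_id has no match in categories, the category columns become NULL. Walk through each product:
  - product 1 (Notebook): category_id=4 -> matches Outdoor
  - product 2 (Tablet): category_id=4 -> matches Outdoor
  - product 3 (Mouse): category_id=5 -> matches Books
  - product 4 (Speaker): category_id=NULL, no match -> kept with NULL
All 4 rows appear; 1 has NULL category.

SQL:
SELECT a.name, b.name AS category
FROM products a
LEFT JOIN categories b ON a.category_id = b.id

Result:
name     | category
---------+---------
Notebook | Outdoor 
Tablet   | Outdoor 
Mouse    | Books   
Speaker  | NULL    


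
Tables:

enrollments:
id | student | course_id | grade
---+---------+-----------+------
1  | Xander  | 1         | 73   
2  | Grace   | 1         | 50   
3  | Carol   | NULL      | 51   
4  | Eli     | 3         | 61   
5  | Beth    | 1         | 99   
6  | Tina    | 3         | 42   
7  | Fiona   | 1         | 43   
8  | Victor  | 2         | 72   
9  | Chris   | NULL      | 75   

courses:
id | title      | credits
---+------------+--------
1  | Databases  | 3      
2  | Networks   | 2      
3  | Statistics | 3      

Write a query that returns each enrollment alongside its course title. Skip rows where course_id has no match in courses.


INNER JOIN keeps only enrollments rows whose course_id matches an id in courses. Walk through each enrollment:
  - enrollment 1 (Xander): course_id=1 -> matches Databases
  - enrollment 2 (Grace): course_id=1 -> matches Databases
  - enrollment 3 (Carol): course_id=NULL, no match -> dropped
  - enrollment 4 (Eli): course_id=3 -> matches Statistics
  - enrollment 5 (Beth): course_id=1 -> matches Databases
  - enrollment 6 (Tina): course_id=3 -> matches Statistics
  - enrollment 7 (Fiona): course_id=1 -> matches Databases
  - enrollment 8 (Victor): course_id=2 -> matches Networks
  - enrollment 9 (Chris): course_id=NULL, no match -> dropped
So 2 of 9 rows are dropped.

SQL:
SELECT a.student, b.title AS course
FROM enrollments a
INNER JOIN courses b ON a.course_id = b.id

Result:
student | course    
--------+-----------
Xander  | Databases 
Grace   | Databases 
Eli     | Statistics
Beth    | Databases 
Tina    | Statistics
Fiona   | Databases 
Victor  | Networks  


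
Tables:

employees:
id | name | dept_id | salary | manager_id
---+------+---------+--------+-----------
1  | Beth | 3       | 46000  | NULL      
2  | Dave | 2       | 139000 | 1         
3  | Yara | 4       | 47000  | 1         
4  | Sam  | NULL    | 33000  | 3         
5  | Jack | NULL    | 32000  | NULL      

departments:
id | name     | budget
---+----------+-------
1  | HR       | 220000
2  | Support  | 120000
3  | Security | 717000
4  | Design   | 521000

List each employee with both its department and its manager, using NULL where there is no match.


Two LEFT JOINs from the same base table employees: one to departments via dept_id, one to employees itself via manager_id. Both are LEFT so every employee is preserved.
Match against departments:
  - employee 1 (Beth): dept_id=3 -> matches Security
  - employee 2 (Dave): dept_id=2 -> matches Support
  - employee 3 (Yara): dept_id=4 -> matches Design
  - employee 4 (Sam): dept_id=NULL, no match -> kept with NULL
  - employee 5 (Jack): dept_id=NULL, no match -> kept with NULL
Match against employees (self):
  - employee 1 (Beth): manager_id=NULL -> NULL
  - employee 2 (Dave): manager_id=1 -> Beth
  - employee 3 (Yara): manager_id=1 -> Beth
  - employee 4 (Sam): manager_id=3 -> Yara
  - employee 5 (Jack): manager_id=NULL -> NULL

SQL:
SELECT a.name, b.name AS department, c.name AS manager
FROM employees a
LEFT JOIN departments b ON a.dept_id = b.id
LEFT JOIN employees c ON a.manager_id = c.id

Result:
name | department | manager
-----+------------+--------
Beth | Security   | NULL   
Dave | Support    | Beth   
Yara | Design     | Beth   
Sam  | NULL       | Yara   
Jack | NULL       | NULL   


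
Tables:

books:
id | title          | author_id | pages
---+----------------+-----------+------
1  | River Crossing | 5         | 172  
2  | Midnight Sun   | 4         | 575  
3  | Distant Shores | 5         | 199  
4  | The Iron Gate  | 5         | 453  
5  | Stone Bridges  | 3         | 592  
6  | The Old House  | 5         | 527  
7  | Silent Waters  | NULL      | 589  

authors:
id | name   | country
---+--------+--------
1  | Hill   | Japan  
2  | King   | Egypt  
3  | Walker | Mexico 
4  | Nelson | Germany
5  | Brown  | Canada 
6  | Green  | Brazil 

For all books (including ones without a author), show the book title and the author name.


LEFT JOIN keeps every row from books (the left table); where author_id has no match in authors, the author columns become NULL. Walk through each book:
  - book 1 (River Crossing): author_id=5 -> matches Brown
  - book 2 (Midnight Sun): author_id=4 -> matches Nelson
  - book 3 (Distant Shores): author_id=5 -> matches Brown
  - book 4 (The Iron Gate): author_id=5 -> matches Brown
  - book 5 (Stone Bridges): author_id=3 -> matches Walker
  - book 6 (The Old House): author_id=5 -> matches Brown
  - book 7 (Silent Waters): author_id=NULL, no match -> kept with NULL
All 7 rows appear; 1 has NULL author.

SQL:
SELECT a.title, b.name AS author
FROM books a
LEFT JOIN authors b ON a.author_id = b.id

Result:
title          | author
---------------+-------
River Crossing | Brown 
Midnight Sun   | Nelson
Distant Shores | Brown 
The Iron Gate  | Brown 
Stone Bridges  | Walker
The Old House  | Brown 
Silent Waters  | NULL  


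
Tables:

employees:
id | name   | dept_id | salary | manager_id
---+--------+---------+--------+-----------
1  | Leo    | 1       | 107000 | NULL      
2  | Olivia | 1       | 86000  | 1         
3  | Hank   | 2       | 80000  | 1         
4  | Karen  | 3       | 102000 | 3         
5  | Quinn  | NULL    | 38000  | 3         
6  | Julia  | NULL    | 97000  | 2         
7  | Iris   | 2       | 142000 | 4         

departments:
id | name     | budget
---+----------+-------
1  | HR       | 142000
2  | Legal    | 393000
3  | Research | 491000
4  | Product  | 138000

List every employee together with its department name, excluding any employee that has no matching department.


INNER JOIN keeps only employees rows whose dept_id matches an id in departments. Walk through each employee:
  - employee 1 (Leo): dept_id=1 -> matches HR
  - employee 2 (Olivia): dept_id=1 -> matches HR
  - employee 3 (Hank): dept_id=2 -> matches Legal
  - employee 4 (Karen): dept_id=3 -> matches Research
  - employee 5 (Quinn): dept_id=NULL, no match -> dropped
  - employee 6 (Julia): dept_id=NULL, no match -> dropped
  - employee 7 (Iris): dept_id=2 -> matches Legal
So 2 of 7 rows are dropped.

SQL:
SELECT a.name, b.name AS department
FROM employees a
INNER JOIN departments b ON a.dept_id = b.id

Result:
name   | department
-------+-----------
Leo    | HR        
Olivia | HR        
Hank   | Legal     
Karen  | Research  
Iris   | Legal     


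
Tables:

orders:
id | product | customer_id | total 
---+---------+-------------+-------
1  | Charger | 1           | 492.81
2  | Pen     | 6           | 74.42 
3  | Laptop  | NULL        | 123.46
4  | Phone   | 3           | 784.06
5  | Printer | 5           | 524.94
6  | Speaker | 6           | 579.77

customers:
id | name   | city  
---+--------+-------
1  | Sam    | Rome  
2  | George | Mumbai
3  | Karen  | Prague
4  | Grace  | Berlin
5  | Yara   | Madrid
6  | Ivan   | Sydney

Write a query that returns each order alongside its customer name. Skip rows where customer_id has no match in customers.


INNER JOIN keeps only orders rows whose customer_id matches an id in customers. Walk through each order:
  - order 1 (Charger): customer_id=1 -> matches Sam
  - order 2 (Pen): customer_id=6 -> matches Ivan
  - order 3 (Laptop): customer_id=NULL, no match -> dropped
  - order 4 (Phone): customer_id=3 -> matches Karen
  - order 5 (Printer): customer_id=5 -> matches Yara
  - order 6 (Speaker): customer_id=6 -> matches Ivan
So 1 of 6 rows is dropped.

SQL:
SELECT a.product, b.name AS customer
FROM orders a
INNER JOIN customers b ON a.customer_id = b.id

Result:
product | customer
--------+---------
Charger | Sam     
Pen     | Ivan    
Phone   | Karen   
Printer | Yara    
Speaker | Ivan    


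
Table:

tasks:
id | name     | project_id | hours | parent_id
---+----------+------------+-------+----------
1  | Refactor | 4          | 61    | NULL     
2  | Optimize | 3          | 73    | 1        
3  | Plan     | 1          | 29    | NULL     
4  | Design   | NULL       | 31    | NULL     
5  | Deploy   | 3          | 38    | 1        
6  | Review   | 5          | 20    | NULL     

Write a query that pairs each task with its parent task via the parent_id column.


This is a self-join: tasks is joined to a second copy of itself, matching each row's parent_id to another row's id. Use LEFT JOIN so rows with parent_id=NULL are kept.
  - task 1 (Refactor): parent_id=NULL -> NULL
  - task 2 (Optimize): parent_id=1 -> Refactor
  - task 3 (Plan): parent_id=NULL -> NULL
  - task 4 (Design): parent_id=NULL -> NULL
  - task 5 (Deploy): parent_id=1 -> Refactor
  - task 6 (Review): parent_id=NULL -> NULL

SQL:
SELECT a.name AS item, b.name AS parent
FROM tasks a
LEFT JOIN tasks b ON a.parent_id = b.id

Result:
item     | parent  
---------+---------
Refactor | NULL    
Optimize | Refactor
Plan     | NULL    
Design   | NULL    
Deploy   | Refactor
Review   | NULL    


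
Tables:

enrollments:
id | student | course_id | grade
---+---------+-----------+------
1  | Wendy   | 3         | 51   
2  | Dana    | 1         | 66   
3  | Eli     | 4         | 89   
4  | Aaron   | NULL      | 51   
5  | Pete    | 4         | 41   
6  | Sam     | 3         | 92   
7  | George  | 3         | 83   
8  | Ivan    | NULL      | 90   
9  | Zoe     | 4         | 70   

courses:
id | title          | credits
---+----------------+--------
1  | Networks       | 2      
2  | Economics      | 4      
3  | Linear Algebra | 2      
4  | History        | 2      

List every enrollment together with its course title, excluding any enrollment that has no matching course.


INNER JOIN keeps only enrollments rows whose course_id matches an id in courses. Walk through each enrollment:
  - enrollment 1 (Wendy): course_id=3 -> matches Linear Algebra
  - enrollment 2 (Dana): course_id=1 -> matches Networks
  - enrollment 3 (Eli): course_id=4 -> matches History
  - enrollment 4 (Aaron): course_id=NULL, no match -> dropped
  - enrollment 5 (Pete): course_id=4 -> matches History
  - enrollment 6 (Sam): course_id=3 -> matches Linear Algebra
  - enrollment 7 (George): course_id=3 -> matches Linear Algebra
  - enrollment 8 (Ivan): course_id=NULL, no match -> dropped
  - enrollment 9 (Zoe): course_id=4 -> matches History
So 2 of 9 rows are dropped.

SQL:
SELECT a.student, b.title AS course
FROM enrollments a
INNER JOIN courses b ON a.course_id = b.id

Result:
student | course        
--------+---------------
Wendy   | Linear Algebra
Dana    | Networks      
Eli     | History       
Pete    | History       
Sam     | Linear Algebra
George  | Linear Algebra
Zoe     | History       


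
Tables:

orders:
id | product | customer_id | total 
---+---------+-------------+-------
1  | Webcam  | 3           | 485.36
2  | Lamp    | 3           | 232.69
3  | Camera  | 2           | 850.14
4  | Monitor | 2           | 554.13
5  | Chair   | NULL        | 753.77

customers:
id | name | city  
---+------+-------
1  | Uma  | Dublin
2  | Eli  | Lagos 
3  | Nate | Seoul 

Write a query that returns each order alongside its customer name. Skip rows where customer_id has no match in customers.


INNER JOIN keeps only orders rows whose customer_id matches an id in customers. Walk through each order:
  - order 1 (Webcam): customer_id=3 -> matches Nate
  - order 2 (Lamp): customer_id=3 -> matches Nate
  - order 3 (Camera): customer_id=2 -> matches Eli
  - order 4 (Monitor): customer_id=2 -> matches Eli
  - order 5 (Chair): customer_id=NULL, no match -> dropped
So 1 of 5 rows is dropped.

SQL:
SELECT a.product, b.name AS customer
FROM orders a
INNER JOIN customers b ON a.customer_id = b.id

Result:
product | customer
--------+---------
Webcam  | Nate    
Lamp    | Nate    
Camera  | Eli     
Monitor | Eli     


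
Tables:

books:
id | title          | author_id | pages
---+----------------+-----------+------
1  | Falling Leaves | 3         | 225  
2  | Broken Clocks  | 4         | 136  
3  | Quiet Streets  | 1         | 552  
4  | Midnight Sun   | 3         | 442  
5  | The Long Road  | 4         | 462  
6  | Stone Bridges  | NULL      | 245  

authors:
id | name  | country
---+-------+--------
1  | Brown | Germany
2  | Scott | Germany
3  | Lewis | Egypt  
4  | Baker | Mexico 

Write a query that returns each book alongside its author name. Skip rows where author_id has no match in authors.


INNER JOIN keeps only books rows whose author_id matches an id in authors. Walk through each book:
  - book 1 (Falling Leaves): author_id=3 -> matches Lewis
  - book 2 (Broken Clocks): author_id=4 -> matches Baker
  - book 3 (Quiet Streets): author_id=1 -> matches Brown
  - book 4 (Midnight Sun): author_id=3 -> matches Lewis
  - book 5 (The Long Road): author_id=4 -> matches Baker
  - book 6 (Stone Bridges): author_id=NULL, no match -> dropped
So 1 of 6 rows is dropped.

SQL:
SELECT a.title, b.name AS author
FROM books a
INNER JOIN authors b ON a.author_id = b.id

Result:
title          | author
---------------+-------
Falling Leaves | Lewis 
Broken Clocks  | Baker 
Quiet Streets  | Brown 
Midnight Sun   | Lewis 
The Long Road  | Baker 


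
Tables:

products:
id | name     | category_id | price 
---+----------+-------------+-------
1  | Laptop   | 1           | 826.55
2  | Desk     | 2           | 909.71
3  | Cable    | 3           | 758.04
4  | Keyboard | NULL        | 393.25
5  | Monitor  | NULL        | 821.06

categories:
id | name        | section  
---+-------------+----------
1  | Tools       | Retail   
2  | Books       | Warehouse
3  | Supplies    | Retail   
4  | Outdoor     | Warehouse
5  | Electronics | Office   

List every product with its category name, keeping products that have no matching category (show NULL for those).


LEFT JOIN keeps every row from products (the left table); where category_id has no match in categories, the category columns become NULL. Walk through each product:
  - product 1 (Laptop): category_id=1 -> matches Tools
  - product 2 (Desk): category_id=2 -> matches Books
  - product 3 (Cable): category_id=3 -> matches Supplies
  - product 4 (Keyboard): category_id=NULL, no match -> kept with NULL
  - product 5 (Monitor): category_id=NULL, no match -> kept with NULL
All 5 rows appear; 2 have NULL category.

SQL:
SELECT a.name, b.name AS category
FROM products a
LEFT JOIN categories b ON a.category_id = b.id

Result:
name     | category
---------+---------
Laptop   | Tools   
Desk     | Books   
Cable    | Supplies
Keyboard | NULL    
Monitor  | NULL    


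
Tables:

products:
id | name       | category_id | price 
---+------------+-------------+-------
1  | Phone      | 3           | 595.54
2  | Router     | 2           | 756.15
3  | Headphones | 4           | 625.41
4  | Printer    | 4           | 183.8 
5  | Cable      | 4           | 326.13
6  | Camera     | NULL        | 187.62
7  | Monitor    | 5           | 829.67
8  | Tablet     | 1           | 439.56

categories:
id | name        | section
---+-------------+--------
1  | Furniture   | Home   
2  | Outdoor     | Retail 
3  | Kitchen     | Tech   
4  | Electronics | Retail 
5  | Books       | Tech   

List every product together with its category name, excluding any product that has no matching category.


INNER JOIN keeps only products rows whose category_id matches an id in categories. Walk through each product:
  - product 1 (Phone): category_id=3 -> matches Kitchen
  - product 2 (Router): category_id=2 -> matches Outdoor
  - product 3 (Headphones): category_id=4 -> matches Electronics
  - product 4 (Printer): category_id=4 -> matches Electronics
  - product 5 (Cable): category_id=4 -> matches Electronics
  - product 6 (Camera): category_id=NULL, no match -> dropped
  - product 7 (Monitor): category_id=5 -> matches Books
  - product 8 (Tablet): category_id=1 -> matches Furniture
So 1 of 8 rows is dropped.

SQL:
SELECT a.name, b.name AS category
FROM products a
INNER JOIN categories b ON a.category_id = b.id

Result:
name       | category   
-----------+------------
Phone      | Kitchen    
Router     | Outdoor    
Headphones | Electronics
Printer    | Electronics
Cable      | Electronics
Monitor    | Books      
Tablet     | Furniture  


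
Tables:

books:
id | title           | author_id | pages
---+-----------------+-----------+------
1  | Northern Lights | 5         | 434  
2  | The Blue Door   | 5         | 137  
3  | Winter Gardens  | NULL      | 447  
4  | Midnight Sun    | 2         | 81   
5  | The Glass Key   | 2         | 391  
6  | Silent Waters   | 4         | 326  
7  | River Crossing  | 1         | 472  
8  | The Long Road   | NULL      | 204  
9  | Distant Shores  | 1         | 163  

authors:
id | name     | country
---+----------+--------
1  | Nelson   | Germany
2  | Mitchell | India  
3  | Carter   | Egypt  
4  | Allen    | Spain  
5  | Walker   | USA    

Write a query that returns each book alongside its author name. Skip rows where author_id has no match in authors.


INNER JOIN keeps only books rows whose author_id matches an id in authors. Walk through each book:
  - book 1 (Northern Lights): author_id=5 -> matches Walker
  - book 2 (The Blue Door): author_id=5 -> matches Walker
  - book 3 (Winter Gardens): author_id=NULL, no match -> dropped
  - book 4 (Midnight Sun): author_id=2 -> matches Mitchell
  - book 5 (The Glass Key): author_id=2 -> matches Mitchell
  - book 6 (Silent Waters): author_id=4 -> matches Allen
  - book 7 (River Crossing): author_id=1 -> matches Nelson
  - book 8 (The Long Road): author_id=NULL, no match -> dropped
  - book 9 (Distant Shores): author_id=1 -> matches Nelson
So 2 of 9 rows are dropped.

SQL:
SELECT a.title, b.name AS author
FROM books a
INNER JOIN authors b ON a.author_id = b.id

Result:
title           | author  
----------------+---------
Northern Lights | Walker  
The Blue Door   | Walker  
Midnight Sun    | Mitchell
The Glass Key   | Mitchell
Silent Waters   | Allen   
River Crossing  | Nelson  
Distant Shores  | Nelson  


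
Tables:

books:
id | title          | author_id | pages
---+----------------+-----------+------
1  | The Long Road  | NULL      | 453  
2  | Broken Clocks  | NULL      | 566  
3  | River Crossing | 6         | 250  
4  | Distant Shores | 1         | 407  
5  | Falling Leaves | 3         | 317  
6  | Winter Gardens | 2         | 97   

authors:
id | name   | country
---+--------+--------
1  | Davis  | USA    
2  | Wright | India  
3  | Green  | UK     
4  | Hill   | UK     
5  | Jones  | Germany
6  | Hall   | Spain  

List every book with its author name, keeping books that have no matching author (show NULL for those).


LEFT JOIN keeps every row from books (the left table); where author_id has no match in authors, the author columns become NULL. Walk through each book:
  - book 1 (The Long Road): author_id=NULL, no match -> kept with NULL
  - book 2 (Broken Clocks): author_id=NULL, no match -> kept with NULL
  - book 3 (River Crossing): author_id=6 -> matches Hall
  - book 4 (Distant Shores): author_id=1 -> matches Davis
  - book 5 (Falling Leaves): author_id=3 -> matches Green
  - book 6 (Winter Gardens): author_id=2 -> matches Wright
All 6 rows appear; 2 have NULL author.

SQL:
SELECT a.title, b.name AS author
FROM books a
LEFT JOIN authors b ON a.author_id = b.id

Result:
title          | author
---------------+-------
The Long Road  | NULL  
Broken Clocks  | NULL  
River Crossing | Hall  
Distant Shores | Davis 
Falling Leaves | Green 
Winter Gardens | Wright


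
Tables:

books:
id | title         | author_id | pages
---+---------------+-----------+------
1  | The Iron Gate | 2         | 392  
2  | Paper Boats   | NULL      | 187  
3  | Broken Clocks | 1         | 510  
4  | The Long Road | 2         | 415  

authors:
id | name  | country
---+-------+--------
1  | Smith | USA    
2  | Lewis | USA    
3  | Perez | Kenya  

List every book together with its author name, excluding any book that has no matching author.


INNER JOIN keeps only books rows whose author_id matches an id in authors. Walk through each book:
  - book 1 (The Iron Gate): author_id=2 -> matches Lewis
  - book 2 (Paper Boats): author_id=NULL, no match -> dropped
  - book 3 (Broken Clocks): author_id=1 -> matches Smith
  - book 4 (The Long Road): author_id=2 -> matches Lewis
So 1 of 4 rows is dropped.

SQL:
SELECT a.title, b.name AS author
FROM books a
INNER JOIN authors b ON a.author_id = b.id

Result:
title         | author
--------------+-------
The Iron Gate | Lewis 
Broken Clocks | Smith 
The Long Road | Lewis 


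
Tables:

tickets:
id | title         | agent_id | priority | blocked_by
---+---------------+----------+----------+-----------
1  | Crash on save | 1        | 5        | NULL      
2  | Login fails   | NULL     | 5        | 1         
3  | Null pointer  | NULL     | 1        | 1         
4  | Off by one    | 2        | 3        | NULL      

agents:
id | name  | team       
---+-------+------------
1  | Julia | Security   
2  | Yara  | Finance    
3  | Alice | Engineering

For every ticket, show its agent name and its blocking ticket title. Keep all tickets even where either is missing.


Two LEFT JOINs from the same base table tickets: one to agents via agent_id, one to tickets itself via blocked_by. Both are LEFT so every ticket is preserved.
Match against agents:
  - ticket 1 (Crash on save): agent_id=1 -> matches Julia
  - ticket 2 (Login fails): agent_id=NULL, no match -> kept with NULL
  - ticket 3 (Null pointer): agent_id=NULL, no match -> kept with NULL
  - ticket 4 (Off by one): agent_id=2 -> matches Yara
Match against tickets (self):
  - ticket 1 (Crash on save): blocked_by=NULL -> NULL
  - ticket 2 (Login fails): blocked_by=1 -> Crash on save
  - ticket 3 (Null pointer): blocked_by=1 -> Crash on save
  - ticket 4 (Off by one): blocked_by=NULL -> NULL

SQL:
SELECT a.title, b.name AS agent, c.title AS blocked_by
FROM tickets a
LEFT JOIN agents b ON a.agent_id = b.id
LEFT JOIN tickets c ON a.blocked_by = c.id

Result:
title         | agent | blocked_by   
--------------+-------+--------------
Crash on save | Julia | NULL         
Login fails   | NULL  | Crash on save
Null pointer  | NULL  | Crash on save
Off by one    | Yara  | NULL         


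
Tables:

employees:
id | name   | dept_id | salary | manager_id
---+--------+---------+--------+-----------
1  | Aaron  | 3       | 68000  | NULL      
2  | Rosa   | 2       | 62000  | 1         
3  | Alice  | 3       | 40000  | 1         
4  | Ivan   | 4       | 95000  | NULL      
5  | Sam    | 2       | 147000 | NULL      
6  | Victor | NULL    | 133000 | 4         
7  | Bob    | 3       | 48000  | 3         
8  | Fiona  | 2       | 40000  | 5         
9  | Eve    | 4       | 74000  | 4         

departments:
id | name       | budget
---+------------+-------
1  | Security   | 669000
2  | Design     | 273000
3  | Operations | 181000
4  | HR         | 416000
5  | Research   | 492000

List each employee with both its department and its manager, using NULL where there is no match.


Two LEFT JOINs from the same base table employees: one to departments via dept_id, one to employees itself via manager_id. Both are LEFT so every employee is preserved.
Match against departments:
  - employee 1 (Aaron): dept_id=3 -> matches Operations
  - employee 2 (Rosa): dept_id=2 -> matches Design
  - employee 3 (Alice): dept_id=3 -> matches Operations
  - employee 4 (Ivan): dept_id=4 -> matches HR
  - employee 5 (Sam): dept_id=2 -> matches Design
  - employee 6 (Victor): dept_id=NULL, no match -> kept with NULL
  - employee 7 (Bob): dept_id=3 -> matches Operations
  - employee 8 (Fiona): dept_id=2 -> matches Design
  - employee 9 (Eve): dept_id=4 -> matches HR
Match against employees (self):
  - employee 1 (Aaron): manager_id=NULL -> NULL
  - employee 2 (Rosa): manager_id=1 -> Aaron
  - employee 3 (Alice): manager_id=1 -> Aaron
  - employee 4 (Ivan): manager_id=NULL -> NULL
  - employee 5 (Sam): manager_id=NULL -> NULL
  - employee 6 (Victor): manager_id=4 -> Ivan
  - employee 7 (Bob): manager_id=3 -> Alice
  - employee 8 (Fiona): manager_id=5 -> Sam
  - employee 9 (Eve): manager_id=4 -> Ivan

SQL:
SELECT a.name, b.name AS department, c.name AS manager
FROM employees a
LEFT JOIN departments b ON a.dept_id = b.id
LEFT JOIN employees c ON a.manager_id = c.id

Result:
name   | department | manager
-------+------------+--------
Aaron  | Operations | NULL   
Rosa   | Design     | Aaron  
Alice  | Operations | Aaron  
Ivan   | HR         | NULL   
Sam    | Design     | NULL   
Victor | NULL       | Ivan   
Bob    | Operations | Alice  
Fiona  | Design     | Sam    
Eve    | HR         | Ivan   


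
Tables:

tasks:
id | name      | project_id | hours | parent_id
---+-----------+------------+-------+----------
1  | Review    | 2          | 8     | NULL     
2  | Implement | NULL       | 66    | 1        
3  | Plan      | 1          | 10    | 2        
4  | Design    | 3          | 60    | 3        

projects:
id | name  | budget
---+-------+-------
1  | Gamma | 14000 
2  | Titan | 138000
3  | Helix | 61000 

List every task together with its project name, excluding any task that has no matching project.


INNER JOIN keeps only tasks rows whose project_id matches an id in projects. Walk through each task:
  - task 1 (Review): project_id=2 -> matches Titan
  - task 2 (Implement): project_id=NULL, no match -> dropped
  - task 3 (Plan): project_id=1 -> matches Gamma
  - task 4 (Design): project_id=3 -> matches Helix
So 1 of 4 rows is dropped.

SQL:
SELECT a.name, b.name AS project
FROM tasks a
INNER JOIN projects b ON a.project_id = b.id

Result:
name   | project
-------+--------
Review | Titan  
Plan   | Gamma  
Design | Helix  


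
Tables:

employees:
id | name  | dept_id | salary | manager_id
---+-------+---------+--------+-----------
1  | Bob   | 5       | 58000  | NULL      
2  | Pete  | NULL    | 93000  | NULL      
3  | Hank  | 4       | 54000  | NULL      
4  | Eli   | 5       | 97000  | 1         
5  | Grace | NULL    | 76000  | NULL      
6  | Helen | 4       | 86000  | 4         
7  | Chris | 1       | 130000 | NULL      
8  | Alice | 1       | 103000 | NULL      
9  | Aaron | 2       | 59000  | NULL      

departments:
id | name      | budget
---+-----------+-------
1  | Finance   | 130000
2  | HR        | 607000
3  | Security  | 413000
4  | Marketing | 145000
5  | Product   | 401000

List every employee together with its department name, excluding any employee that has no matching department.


INNER JOIN keeps only employees rows whose dept_id matches an id in departments. Walk through each employee:
  - employee 1 (Bob): dept_id=5 -> matches Product
  - employee 2 (Pete): dept_id=NULL, no match -> dropped
  - employee 3 (Hank): dept_id=4 -> matches Marketing
  - employee 4 (Eli): dept_id=5 -> matches Product
  - employee 5 (Grace): dept_id=NULL, no match -> dropped
  - employee 6 (Helen): dept_id=4 -> matches Marketing
  - employee 7 (Chris): dept_id=1 -> matches Finance
  - employee 8 (Alice): dept_id=1 -> matches Finance
  - employee 9 (Aaron): dept_id=2 -> matches HR
So 2 of 9 rows are dropped.

SQL:
SELECT a.name, b.name AS department
FROM employees a
INNER JOIN departments b ON a.dept_id = b.id

Result:
name  | department
------+-----------
Bob   | Product   
Hank  | Marketing 
Eli   | Product   
Helen | Marketing 
Chris | Finance   
Alice | Finance   
Aaron | HR        


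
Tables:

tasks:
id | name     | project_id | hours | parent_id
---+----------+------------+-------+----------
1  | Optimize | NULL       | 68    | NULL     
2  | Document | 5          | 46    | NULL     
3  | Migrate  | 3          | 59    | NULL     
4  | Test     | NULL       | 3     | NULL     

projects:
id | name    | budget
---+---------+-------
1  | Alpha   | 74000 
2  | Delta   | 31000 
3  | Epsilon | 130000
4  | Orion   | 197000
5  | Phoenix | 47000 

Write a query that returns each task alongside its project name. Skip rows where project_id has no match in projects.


INNER JOIN keeps only tasks rows whose project_id matches an id in projects. Walk through each task:
  - task 1 (Optimize): project_id=NULL, no match -> dropped
  - task 2 (Document): project_id=5 -> matches Phoenix
  - task 3 (Migrate): project_id=3 -> matches Epsilon
  - task 4 (Test): project_id=NULL, no match -> dropped
So 2 of 4 rows are dropped.

SQL:
SELECT a.name, b.name AS project
FROM tasks a
INNER JOIN projects b ON a.project_id = b.id

Result:
name     | project
---------+--------
Document | Phoenix
Migrate  | Epsilon


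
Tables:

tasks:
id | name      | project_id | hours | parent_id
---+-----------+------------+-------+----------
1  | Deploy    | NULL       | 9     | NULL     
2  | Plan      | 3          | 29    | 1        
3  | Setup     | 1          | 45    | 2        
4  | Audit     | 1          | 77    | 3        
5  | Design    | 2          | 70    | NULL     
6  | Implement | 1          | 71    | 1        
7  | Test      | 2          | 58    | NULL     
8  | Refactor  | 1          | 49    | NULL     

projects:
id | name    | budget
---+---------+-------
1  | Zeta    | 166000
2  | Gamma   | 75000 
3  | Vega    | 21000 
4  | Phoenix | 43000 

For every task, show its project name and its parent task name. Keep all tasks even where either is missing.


Two LEFT JOINs from the same base table tasks: one to projects via project_id, one to tasks itself via parent_id. Both are LEFT so every task is preserved.
Match against projects:
  - task 1 (Deploy): project_id=NULL, no match -> kept with NULL
  - task 2 (Plan): project_id=3 -> matches Vega
  - task 3 (Setup): project_id=1 -> matches Zeta
  - task 4 (Audit): project_id=1 -> matches Zeta
  - task 5 (Design): project_id=2 -> matches Gamma
  - task 6 (Implement): project_id=1 -> matches Zeta
  - task 7 (Test): project_id=2 -> matches Gamma
  - task 8 (Refactor): project_id=1 -> matches Zeta
Match against tasks (self):
  - task 1 (Deploy): parent_id=NULL -> NULL
  - task 2 (Plan): parent_id=1 -> Deploy
  - task 3 (Setup): parent_id=2 -> Plan
  - task 4 (Audit): parent_id=3 -> Setup
  - task 5 (Design): parent_id=NULL -> NULL
  - task 6 (Implement): parent_id=1 -> Deploy
  - task 7 (Test): parent_id=NULL -> NULL
  - task 8 (Refactor): parent_id=NULL -> NULL

SQL:
SELECT a.name, b.name AS project, c.name AS parent
FROM tasks a
LEFT JOIN projects b ON a.project_id = b.id
LEFT JOIN tasks c ON a.parent_id = c.id

Result:
name      | project | parent
----------+---------+-------
Deploy    | NULL    | NULL  
Plan      | Vega    | Deploy
Setup     | Zeta    | Plan  
Audit     | Zeta    | Setup 
Design    | Gamma   | NULL  
Implement | Zeta    | Deploy
Test      | Gamma   | NULL  
Refactor  | Zeta    | NULL  


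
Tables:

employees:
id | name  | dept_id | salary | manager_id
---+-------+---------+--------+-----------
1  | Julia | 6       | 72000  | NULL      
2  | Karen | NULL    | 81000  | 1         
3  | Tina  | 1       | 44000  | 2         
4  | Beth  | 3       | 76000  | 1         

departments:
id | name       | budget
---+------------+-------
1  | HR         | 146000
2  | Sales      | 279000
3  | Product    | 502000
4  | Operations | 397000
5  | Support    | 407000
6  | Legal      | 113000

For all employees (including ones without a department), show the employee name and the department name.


LEFT JOIN keeps every row from employees (the left table); where dept_id has no match in departments, the department columns become NULL. Walk through each employee:
  - employee 1 (Julia): dept_id=6 -> matches Legal
  - employee 2 (Karen): dept_id=NULL, no match -> kept with NULL
  - employee 3 (Tina): dept_id=1 -> matches HR
  - employee 4 (Beth): dept_id=3 -> matches Product
All 4 rows appear; 1 has NULL department.

SQL:
SELECT a.name, b.name AS department
FROM employees a
LEFT JOIN departments b ON a.dept_id = b.id

Result:
name  | department
------+-----------
Julia | Legal     
Karen | NULL      
Tina  | HR        
Beth  | Product   


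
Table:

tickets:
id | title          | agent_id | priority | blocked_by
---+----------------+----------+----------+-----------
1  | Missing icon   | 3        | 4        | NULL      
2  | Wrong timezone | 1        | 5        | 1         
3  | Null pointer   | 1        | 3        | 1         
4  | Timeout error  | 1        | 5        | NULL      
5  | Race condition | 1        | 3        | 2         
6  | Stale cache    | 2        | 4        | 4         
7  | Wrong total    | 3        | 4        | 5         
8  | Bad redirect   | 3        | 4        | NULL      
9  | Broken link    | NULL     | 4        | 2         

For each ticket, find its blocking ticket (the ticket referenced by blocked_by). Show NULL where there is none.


This is a self-join: tickets is joined to a second copy of itself, matching each row's blocked_by to another row's id. Use LEFT JOIN so rows with blocked_by=NULL are kept.
  - ticket 1 (Missing icon): blocked_by=NULL -> NULL
  - ticket 2 (Wrong timezone): blocked_by=1 -> Missing icon
  - ticket 3 (Null pointer): blocked_by=1 -> Missing icon
  - ticket 4 (Timeout error): blocked_by=NULL -> NULL
  - ticket 5 (Race condition): blocked_by=2 -> Wrong timezone
  - ticket 6 (Stale cache): blocked_by=4 -> Timeout error
  - ticket 7 (Wrong total): blocked_by=5 -> Race condition
  - ticket 8 (Bad redirect): blocked_by=NULL -> NULL
  - ticket 9 (Broken link): blocked_by=2 -> Wrong timezone

SQL:
SELECT a.title AS item, b.title AS blocked_by
FROM tickets a
LEFT JOIN tickets b ON a.blocked_by = b.id

Result:
item           | blocked_by    
---------------+---------------
Missing icon   | NULL          
Wrong timezone | Missing icon  
Null pointer   | Missing icon  
Timeout error  | NULL          
Race condition | Wrong timezone
Stale cache    | Timeout error 
Wrong total    | Race condition
Bad redirect   | NULL          
Broken link    | Wrong timezone
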